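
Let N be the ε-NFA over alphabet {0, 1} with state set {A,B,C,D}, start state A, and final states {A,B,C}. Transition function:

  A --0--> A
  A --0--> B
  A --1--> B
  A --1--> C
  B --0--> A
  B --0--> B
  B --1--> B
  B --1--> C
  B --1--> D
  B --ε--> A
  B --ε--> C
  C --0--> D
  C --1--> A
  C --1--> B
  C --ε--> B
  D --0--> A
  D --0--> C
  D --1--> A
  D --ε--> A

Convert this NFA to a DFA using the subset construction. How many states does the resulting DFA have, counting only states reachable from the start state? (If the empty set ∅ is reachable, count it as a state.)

3

Start state of the DFA: {A} (ε-closure of the NFA start).
{A} --0--> {A,B,C}  [new]
{A} --1--> {A,B,C}  [seen]
{A,B,C} --0--> {A,B,C,D}  [new]
{A,B,C} --1--> {A,B,C,D}  [seen]
{A,B,C,D} --0--> {A,B,C,D}  [seen]
{A,B,C,D} --1--> {A,B,C,D}  [seen]
Reachable DFA states: {A}, {A,B,C}, {A,B,C,D}.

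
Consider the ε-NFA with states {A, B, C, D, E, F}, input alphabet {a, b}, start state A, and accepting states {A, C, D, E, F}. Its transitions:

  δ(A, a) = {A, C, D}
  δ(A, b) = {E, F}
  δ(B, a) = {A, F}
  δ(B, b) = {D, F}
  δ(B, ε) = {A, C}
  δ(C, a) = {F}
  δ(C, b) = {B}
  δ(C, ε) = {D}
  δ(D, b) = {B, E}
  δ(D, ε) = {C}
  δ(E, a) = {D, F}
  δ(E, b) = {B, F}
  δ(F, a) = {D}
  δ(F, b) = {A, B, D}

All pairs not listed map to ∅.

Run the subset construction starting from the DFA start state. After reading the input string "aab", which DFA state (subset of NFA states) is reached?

{A, B, C, D, E, F}

Start: {A}.
δ(A,a) = {A, C, D}.
Union: {A, C, D}.
After a: {A, C, D}.
δ(A,a) = {A, C, D}; δ(C,a) = {F}; δ(D,a) = ∅.
Union: {A, C, D, F}.
After a: {A, C, D, F}.
δ(A,b) = {E, F}; δ(C,b) = {B}; δ(D,b) = {B, E}; δ(F,b) = {A, B, D}.
Union: {A, B, D, E, F}.
ε-closure gives {A, B, C, D, E, F}.
After b: {A, B, C, D, E, F}.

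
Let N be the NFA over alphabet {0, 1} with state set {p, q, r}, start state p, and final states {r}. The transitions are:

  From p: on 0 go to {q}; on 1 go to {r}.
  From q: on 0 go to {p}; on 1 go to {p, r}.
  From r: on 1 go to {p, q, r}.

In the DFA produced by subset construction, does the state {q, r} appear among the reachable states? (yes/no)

no

Start state of the DFA: {p}.
{p} --0--> {q}  [new]
{p} --1--> {r}  [new]
{q} --0--> {p}  [seen]
{q} --1--> {p, r}  [new]
{r} --0--> ∅  [new]
{r} --1--> {p, q, r}  [new]
{p, r} --0--> {q}  [seen]
{p, r} --1--> {p, q, r}  [seen]
∅ --0--> ∅  [seen]
∅ --1--> ∅  [seen]
{p, q, r} --0--> {p, q}  [new]
{p, q, r} --1--> {p, q, r}  [seen]
{p, q} --0--> {p, q}  [seen]
{p, q} --1--> {p, r}  [seen]
Reachable DFA states: {p}, {q}, {r}, {p, r}, ∅, {p, q, r}, {p, q}.
{q, r} is not among them.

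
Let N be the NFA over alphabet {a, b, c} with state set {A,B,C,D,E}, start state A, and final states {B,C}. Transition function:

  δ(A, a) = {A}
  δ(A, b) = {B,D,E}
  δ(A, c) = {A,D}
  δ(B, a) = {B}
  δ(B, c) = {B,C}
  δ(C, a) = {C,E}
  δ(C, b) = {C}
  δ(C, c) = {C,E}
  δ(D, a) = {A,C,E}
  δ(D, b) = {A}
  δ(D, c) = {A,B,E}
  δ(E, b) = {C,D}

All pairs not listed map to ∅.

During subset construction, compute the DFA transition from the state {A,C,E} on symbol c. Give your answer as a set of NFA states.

δ(A,c) = {A,D}; δ(C,c) = {C,E}; δ(E,c) = ∅.
Union: {A,C,D,E}.

{A,C,D,E}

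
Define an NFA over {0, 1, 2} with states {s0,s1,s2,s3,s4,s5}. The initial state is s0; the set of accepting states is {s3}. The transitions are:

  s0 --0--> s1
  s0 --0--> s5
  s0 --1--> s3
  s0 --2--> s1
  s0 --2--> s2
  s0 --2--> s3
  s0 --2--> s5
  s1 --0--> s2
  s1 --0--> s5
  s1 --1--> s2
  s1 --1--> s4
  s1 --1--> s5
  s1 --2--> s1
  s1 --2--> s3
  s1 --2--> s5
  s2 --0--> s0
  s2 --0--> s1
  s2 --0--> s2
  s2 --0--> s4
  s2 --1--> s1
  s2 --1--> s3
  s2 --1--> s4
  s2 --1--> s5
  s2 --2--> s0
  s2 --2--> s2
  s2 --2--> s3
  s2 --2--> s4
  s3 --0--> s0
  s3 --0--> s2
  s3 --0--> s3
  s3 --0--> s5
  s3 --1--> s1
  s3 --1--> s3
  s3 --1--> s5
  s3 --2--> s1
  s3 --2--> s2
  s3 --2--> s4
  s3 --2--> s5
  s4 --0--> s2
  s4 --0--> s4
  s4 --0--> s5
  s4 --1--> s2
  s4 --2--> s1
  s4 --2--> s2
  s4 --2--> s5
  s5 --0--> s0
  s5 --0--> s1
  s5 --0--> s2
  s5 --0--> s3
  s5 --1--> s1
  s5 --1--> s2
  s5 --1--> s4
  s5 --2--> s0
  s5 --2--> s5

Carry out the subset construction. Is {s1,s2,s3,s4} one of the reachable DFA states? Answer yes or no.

Start state of the DFA: {s0}.
{s0} --0--> {s1,s5}  [new]
{s0} --1--> {s3}  [new]
{s0} --2--> {s1,s2,s3,s5}  [new]
{s1,s5} --0--> {s0,s1,s2,s3,s5}  [new]
{s1,s5} --1--> {s1,s2,s4,s5}  [new]
{s1,s5} --2--> {s0,s1,s3,s5}  [new]
{s3} --0--> {s0,s2,s3,s5}  [new]
{s3} --1--> {s1,s3,s5}  [new]
{s3} --2--> {s1,s2,s4,s5}  [seen]
{s1,s2,s3,s5} --0--> {s0,s1,s2,s3,s4,s5}  [new]
{s1,s2,s3,s5} --1--> {s1,s2,s3,s4,s5}  [new]
{s1,s2,s3,s5} --2--> {s0,s1,s2,s3,s4,s5}  [seen]
{s0,s1,s2,s3,s5} --0--> {s0,s1,s2,s3,s4,s5}  [seen]
{s0,s1,s2,s3,s5} --1--> {s1,s2,s3,s4,s5}  [seen]
{s0,s1,s2,s3,s5} --2--> {s0,s1,s2,s3,s4,s5}  [seen]
{s1,s2,s4,s5} --0--> {s0,s1,s2,s3,s4,s5}  [seen]
{s1,s2,s4,s5} --1--> {s1,s2,s3,s4,s5}  [seen]
{s1,s2,s4,s5} --2--> {s0,s1,s2,s3,s4,s5}  [seen]
{s0,s1,s3,s5} --0--> {s0,s1,s2,s3,s5}  [seen]
{s0,s1,s3,s5} --1--> {s1,s2,s3,s4,s5}  [seen]
{s0,s1,s3,s5} --2--> {s0,s1,s2,s3,s4,s5}  [seen]
{s0,s2,s3,s5} --0--> {s0,s1,s2,s3,s4,s5}  [seen]
{s0,s2,s3,s5} --1--> {s1,s2,s3,s4,s5}  [seen]
{s0,s2,s3,s5} --2--> {s0,s1,s2,s3,s4,s5}  [seen]
{s1,s3,s5} --0--> {s0,s1,s2,s3,s5}  [seen]
{s1,s3,s5} --1--> {s1,s2,s3,s4,s5}  [seen]
{s1,s3,s5} --2--> {s0,s1,s2,s3,s4,s5}  [seen]
{s0,s1,s2,s3,s4,s5} --0--> {s0,s1,s2,s3,s4,s5}  [seen]
{s0,s1,s2,s3,s4,s5} --1--> {s1,s2,s3,s4,s5}  [seen]
{s0,s1,s2,s3,s4,s5} --2--> {s0,s1,s2,s3,s4,s5}  [seen]
{s1,s2,s3,s4,s5} --0--> {s0,s1,s2,s3,s4,s5}  [seen]
{s1,s2,s3,s4,s5} --1--> {s1,s2,s3,s4,s5}  [seen]
{s1,s2,s3,s4,s5} --2--> {s0,s1,s2,s3,s4,s5}  [seen]
Reachable DFA states: {s0}, {s1,s5}, {s3}, {s1,s2,s3,s5}, {s0,s1,s2,s3,s5}, {s1,s2,s4,s5}, {s0,s1,s3,s5}, {s0,s2,s3,s5}, {s1,s3,s5}, {s0,s1,s2,s3,s4,s5}, {s1,s2,s3,s4,s5}.
{s1,s2,s3,s4} is not among them.

no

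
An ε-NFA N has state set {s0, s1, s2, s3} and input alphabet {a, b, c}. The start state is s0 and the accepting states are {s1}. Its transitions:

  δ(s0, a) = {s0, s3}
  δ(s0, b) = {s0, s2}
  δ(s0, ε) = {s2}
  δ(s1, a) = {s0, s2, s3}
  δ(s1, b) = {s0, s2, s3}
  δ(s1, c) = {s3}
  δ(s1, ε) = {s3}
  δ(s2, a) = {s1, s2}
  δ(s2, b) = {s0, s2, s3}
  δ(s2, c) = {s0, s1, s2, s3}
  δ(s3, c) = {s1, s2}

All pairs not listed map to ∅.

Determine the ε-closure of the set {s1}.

{s1, s3}

Begin with {s1}.
s1 →ε {s3}; add s3.
ε-closure = {s1, s3}.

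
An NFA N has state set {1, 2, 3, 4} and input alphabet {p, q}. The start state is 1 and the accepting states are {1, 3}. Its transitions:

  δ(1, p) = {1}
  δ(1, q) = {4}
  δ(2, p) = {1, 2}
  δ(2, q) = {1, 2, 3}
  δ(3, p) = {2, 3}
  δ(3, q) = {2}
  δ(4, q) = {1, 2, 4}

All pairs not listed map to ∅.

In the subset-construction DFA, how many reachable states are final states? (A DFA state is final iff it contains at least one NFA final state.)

5

Start state of the DFA: {1}.
{1} --p--> {1}  [seen]
{1} --q--> {4}  [new]
{4} --p--> ∅  [new]
{4} --q--> {1, 2, 4}  [new]
∅ --p--> ∅  [seen]
∅ --q--> ∅  [seen]
{1, 2, 4} --p--> {1, 2}  [new]
{1, 2, 4} --q--> {1, 2, 3, 4}  [new]
{1, 2} --p--> {1, 2}  [seen]
{1, 2} --q--> {1, 2, 3, 4}  [seen]
{1, 2, 3, 4} --p--> {1, 2, 3}  [new]
{1, 2, 3, 4} --q--> {1, 2, 3, 4}  [seen]
{1, 2, 3} --p--> {1, 2, 3}  [seen]
{1, 2, 3} --q--> {1, 2, 3, 4}  [seen]
Reachable DFA states: {1}, {4}, ∅, {1, 2, 4}, {1, 2}, {1, 2, 3, 4}, {1, 2, 3}.
Accepting DFA states (contain an NFA accepting state): {1}, {1, 2, 4}, {1, 2}, {1, 2, 3, 4}, {1, 2, 3}.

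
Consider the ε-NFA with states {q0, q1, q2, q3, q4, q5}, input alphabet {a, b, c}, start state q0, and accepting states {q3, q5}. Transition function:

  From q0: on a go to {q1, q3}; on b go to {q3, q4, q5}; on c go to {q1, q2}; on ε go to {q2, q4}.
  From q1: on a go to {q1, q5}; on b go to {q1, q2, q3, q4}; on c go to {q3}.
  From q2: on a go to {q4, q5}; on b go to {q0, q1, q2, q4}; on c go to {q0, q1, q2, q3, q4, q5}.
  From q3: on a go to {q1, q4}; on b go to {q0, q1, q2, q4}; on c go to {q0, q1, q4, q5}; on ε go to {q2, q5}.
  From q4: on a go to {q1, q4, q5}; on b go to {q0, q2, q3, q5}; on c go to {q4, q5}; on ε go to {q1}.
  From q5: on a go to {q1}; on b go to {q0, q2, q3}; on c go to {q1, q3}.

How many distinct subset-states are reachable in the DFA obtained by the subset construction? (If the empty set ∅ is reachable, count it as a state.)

4

Start state of the DFA: {q0, q1, q2, q4} (ε-closure of the NFA start).
{q0, q1, q2, q4} --a--> {q1, q2, q3, q4, q5}  [new]
{q0, q1, q2, q4} --b--> {q0, q1, q2, q3, q4, q5}  [new]
{q0, q1, q2, q4} --c--> {q0, q1, q2, q3, q4, q5}  [seen]
{q1, q2, q3, q4, q5} --a--> {q1, q4, q5}  [new]
{q1, q2, q3, q4, q5} --b--> {q0, q1, q2, q3, q4, q5}  [seen]
{q1, q2, q3, q4, q5} --c--> {q0, q1, q2, q3, q4, q5}  [seen]
{q0, q1, q2, q3, q4, q5} --a--> {q1, q2, q3, q4, q5}  [seen]
{q0, q1, q2, q3, q4, q5} --b--> {q0, q1, q2, q3, q4, q5}  [seen]
{q0, q1, q2, q3, q4, q5} --c--> {q0, q1, q2, q3, q4, q5}  [seen]
{q1, q4, q5} --a--> {q1, q4, q5}  [seen]
{q1, q4, q5} --b--> {q0, q1, q2, q3, q4, q5}  [seen]
{q1, q4, q5} --c--> {q1, q2, q3, q4, q5}  [seen]
Reachable DFA states: {q0, q1, q2, q4}, {q1, q2, q3, q4, q5}, {q0, q1, q2, q3, q4, q5}, {q1, q4, q5}.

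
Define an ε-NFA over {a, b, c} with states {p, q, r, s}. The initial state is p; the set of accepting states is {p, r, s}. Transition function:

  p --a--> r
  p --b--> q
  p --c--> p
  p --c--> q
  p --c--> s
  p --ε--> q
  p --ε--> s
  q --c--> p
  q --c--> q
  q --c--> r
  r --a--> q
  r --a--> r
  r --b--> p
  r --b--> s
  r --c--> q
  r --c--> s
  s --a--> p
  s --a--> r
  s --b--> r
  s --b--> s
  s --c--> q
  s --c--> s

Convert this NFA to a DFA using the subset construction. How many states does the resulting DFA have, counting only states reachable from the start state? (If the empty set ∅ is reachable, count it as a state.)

3

Start state of the DFA: {p, q, s} (ε-closure of the NFA start).
{p, q, s} --a--> {p, q, r, s}  [new]
{p, q, s} --b--> {q, r, s}  [new]
{p, q, s} --c--> {p, q, r, s}  [seen]
{p, q, r, s} --a--> {p, q, r, s}  [seen]
{p, q, r, s} --b--> {p, q, r, s}  [seen]
{p, q, r, s} --c--> {p, q, r, s}  [seen]
{q, r, s} --a--> {p, q, r, s}  [seen]
{q, r, s} --b--> {p, q, r, s}  [seen]
{q, r, s} --c--> {p, q, r, s}  [seen]
Reachable DFA states: {p, q, s}, {p, q, r, s}, {q, r, s}.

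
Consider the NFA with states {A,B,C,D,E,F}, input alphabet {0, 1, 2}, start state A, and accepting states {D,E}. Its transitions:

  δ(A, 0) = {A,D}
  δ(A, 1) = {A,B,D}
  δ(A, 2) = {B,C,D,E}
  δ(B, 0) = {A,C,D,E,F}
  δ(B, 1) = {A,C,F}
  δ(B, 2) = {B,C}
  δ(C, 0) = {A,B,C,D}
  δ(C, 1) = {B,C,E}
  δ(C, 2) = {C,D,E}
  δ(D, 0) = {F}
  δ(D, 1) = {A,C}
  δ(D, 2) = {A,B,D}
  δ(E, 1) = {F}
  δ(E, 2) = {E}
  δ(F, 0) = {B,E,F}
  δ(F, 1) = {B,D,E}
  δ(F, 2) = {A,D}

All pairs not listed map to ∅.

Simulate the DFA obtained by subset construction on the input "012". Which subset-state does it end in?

Start: {A}.
δ(A,0) = {A,D}.
Union: {A,D}.
After 0: {A,D}.
δ(A,1) = {A,B,D}; δ(D,1) = {A,C}.
Union: {A,B,C,D}.
After 1: {A,B,C,D}.
δ(A,2) = {B,C,D,E}; δ(B,2) = {B,C}; δ(C,2) = {C,D,E}; δ(D,2) = {A,B,D}.
Union: {A,B,C,D,E}.
After 2: {A,B,C,D,E}.

{A,B,C,D,E}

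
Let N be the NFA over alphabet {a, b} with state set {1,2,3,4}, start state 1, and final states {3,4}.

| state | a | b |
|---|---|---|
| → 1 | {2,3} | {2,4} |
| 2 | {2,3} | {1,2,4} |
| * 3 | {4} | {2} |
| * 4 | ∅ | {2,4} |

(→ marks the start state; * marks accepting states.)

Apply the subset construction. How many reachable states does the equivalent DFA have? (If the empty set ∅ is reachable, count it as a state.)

5

Start state of the DFA: {1}.
{1} --a--> {2,3}  [new]
{1} --b--> {2,4}  [new]
{2,3} --a--> {2,3,4}  [new]
{2,3} --b--> {1,2,4}  [new]
{2,4} --a--> {2,3}  [seen]
{2,4} --b--> {1,2,4}  [seen]
{2,3,4} --a--> {2,3,4}  [seen]
{2,3,4} --b--> {1,2,4}  [seen]
{1,2,4} --a--> {2,3}  [seen]
{1,2,4} --b--> {1,2,4}  [seen]
Reachable DFA states: {1}, {2,3}, {2,4}, {2,3,4}, {1,2,4}.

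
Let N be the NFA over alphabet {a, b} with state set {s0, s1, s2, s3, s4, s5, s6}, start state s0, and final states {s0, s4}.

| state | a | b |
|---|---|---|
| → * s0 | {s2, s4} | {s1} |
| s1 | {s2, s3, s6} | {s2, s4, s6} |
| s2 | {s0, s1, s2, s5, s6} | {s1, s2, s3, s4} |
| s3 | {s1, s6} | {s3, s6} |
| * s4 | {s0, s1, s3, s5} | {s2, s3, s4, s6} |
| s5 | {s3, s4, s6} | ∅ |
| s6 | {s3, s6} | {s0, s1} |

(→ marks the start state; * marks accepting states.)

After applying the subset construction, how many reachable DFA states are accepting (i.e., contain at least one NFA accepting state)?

Start state of the DFA: {s0}.
{s0} --a--> {s2, s4}  [new]
{s0} --b--> {s1}  [new]
{s2, s4} --a--> {s0, s1, s2, s3, s5, s6}  [new]
{s2, s4} --b--> {s1, s2, s3, s4, s6}  [new]
{s1} --a--> {s2, s3, s6}  [new]
{s1} --b--> {s2, s4, s6}  [new]
{s0, s1, s2, s3, s5, s6} --a--> {s0, s1, s2, s3, s4, s5, s6}  [new]
{s0, s1, s2, s3, s5, s6} --b--> {s0, s1, s2, s3, s4, s6}  [new]
{s1, s2, s3, s4, s6} --a--> {s0, s1, s2, s3, s5, s6}  [seen]
{s1, s2, s3, s4, s6} --b--> {s0, s1, s2, s3, s4, s6}  [seen]
{s2, s3, s6} --a--> {s0, s1, s2, s3, s5, s6}  [seen]
{s2, s3, s6} --b--> {s0, s1, s2, s3, s4, s6}  [seen]
{s2, s4, s6} --a--> {s0, s1, s2, s3, s5, s6}  [seen]
{s2, s4, s6} --b--> {s0, s1, s2, s3, s4, s6}  [seen]
{s0, s1, s2, s3, s4, s5, s6} --a--> {s0, s1, s2, s3, s4, s5, s6}  [seen]
{s0, s1, s2, s3, s4, s5, s6} --b--> {s0, s1, s2, s3, s4, s6}  [seen]
{s0, s1, s2, s3, s4, s6} --a--> {s0, s1, s2, s3, s4, s5, s6}  [seen]
{s0, s1, s2, s3, s4, s6} --b--> {s0, s1, s2, s3, s4, s6}  [seen]
Reachable DFA states: {s0}, {s2, s4}, {s1}, {s0, s1, s2, s3, s5, s6}, {s1, s2, s3, s4, s6}, {s2, s3, s6}, {s2, s4, s6}, {s0, s1, s2, s3, s4, s5, s6}, {s0, s1, s2, s3, s4, s6}.
Accepting DFA states (contain an NFA accepting state): {s0}, {s2, s4}, {s0, s1, s2, s3, s5, s6}, {s1, s2, s3, s4, s6}, {s2, s4, s6}, {s0, s1, s2, s3, s4, s5, s6}, {s0, s1, s2, s3, s4, s6}.

7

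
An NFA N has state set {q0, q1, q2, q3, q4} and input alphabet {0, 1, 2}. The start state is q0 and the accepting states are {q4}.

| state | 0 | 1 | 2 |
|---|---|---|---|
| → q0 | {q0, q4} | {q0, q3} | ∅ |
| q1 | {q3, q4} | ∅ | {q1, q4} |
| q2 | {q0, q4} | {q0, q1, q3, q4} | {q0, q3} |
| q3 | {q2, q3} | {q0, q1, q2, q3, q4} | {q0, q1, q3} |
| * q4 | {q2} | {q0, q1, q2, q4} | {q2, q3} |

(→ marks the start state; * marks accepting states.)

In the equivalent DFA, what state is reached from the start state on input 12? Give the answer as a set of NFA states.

Start: {q0}.
δ(q0,1) = {q0, q3}.
Union: {q0, q3}.
After 1: {q0, q3}.
δ(q0,2) = ∅; δ(q3,2) = {q0, q1, q3}.
Union: {q0, q1, q3}.
After 2: {q0, q1, q3}.

{q0, q1, q3}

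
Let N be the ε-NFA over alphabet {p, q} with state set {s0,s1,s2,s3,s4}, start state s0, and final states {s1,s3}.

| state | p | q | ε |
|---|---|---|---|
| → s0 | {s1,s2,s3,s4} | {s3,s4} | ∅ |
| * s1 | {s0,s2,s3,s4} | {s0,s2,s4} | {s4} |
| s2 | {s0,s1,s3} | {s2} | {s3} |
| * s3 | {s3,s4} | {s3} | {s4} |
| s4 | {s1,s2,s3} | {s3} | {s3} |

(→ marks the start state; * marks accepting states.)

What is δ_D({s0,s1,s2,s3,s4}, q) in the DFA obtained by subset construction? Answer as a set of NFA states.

δ(s0,q) = {s3,s4}; δ(s1,q) = {s0,s2,s4}; δ(s2,q) = {s2}; δ(s3,q) = {s3}; δ(s4,q) = {s3}.
Union: {s0,s2,s3,s4}.

{s0,s2,s3,s4}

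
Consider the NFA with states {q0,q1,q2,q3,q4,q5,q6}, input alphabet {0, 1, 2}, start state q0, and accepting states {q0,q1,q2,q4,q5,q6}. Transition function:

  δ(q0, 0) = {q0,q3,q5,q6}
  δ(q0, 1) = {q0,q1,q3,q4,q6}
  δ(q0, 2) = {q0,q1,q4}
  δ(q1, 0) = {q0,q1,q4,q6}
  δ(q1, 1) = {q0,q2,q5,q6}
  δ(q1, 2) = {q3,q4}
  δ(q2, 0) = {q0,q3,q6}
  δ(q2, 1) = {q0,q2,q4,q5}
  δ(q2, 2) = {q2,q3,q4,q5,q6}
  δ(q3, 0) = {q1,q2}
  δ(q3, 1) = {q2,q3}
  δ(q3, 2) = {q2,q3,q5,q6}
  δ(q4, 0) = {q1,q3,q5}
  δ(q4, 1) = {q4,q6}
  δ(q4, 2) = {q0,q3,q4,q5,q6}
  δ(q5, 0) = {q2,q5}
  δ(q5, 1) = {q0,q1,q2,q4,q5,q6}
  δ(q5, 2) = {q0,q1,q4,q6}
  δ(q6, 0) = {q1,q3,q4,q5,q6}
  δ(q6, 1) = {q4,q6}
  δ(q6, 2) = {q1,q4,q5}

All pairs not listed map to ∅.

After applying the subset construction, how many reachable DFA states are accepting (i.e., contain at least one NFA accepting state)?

Start state of the DFA: {q0}.
{q0} --0--> {q0,q3,q5,q6}  [new]
{q0} --1--> {q0,q1,q3,q4,q6}  [new]
{q0} --2--> {q0,q1,q4}  [new]
{q0,q3,q5,q6} --0--> {q0,q1,q2,q3,q4,q5,q6}  [new]
{q0,q3,q5,q6} --1--> {q0,q1,q2,q3,q4,q5,q6}  [seen]
{q0,q3,q5,q6} --2--> {q0,q1,q2,q3,q4,q5,q6}  [seen]
{q0,q1,q3,q4,q6} --0--> {q0,q1,q2,q3,q4,q5,q6}  [seen]
{q0,q1,q3,q4,q6} --1--> {q0,q1,q2,q3,q4,q5,q6}  [seen]
{q0,q1,q3,q4,q6} --2--> {q0,q1,q2,q3,q4,q5,q6}  [seen]
{q0,q1,q4} --0--> {q0,q1,q3,q4,q5,q6}  [new]
{q0,q1,q4} --1--> {q0,q1,q2,q3,q4,q5,q6}  [seen]
{q0,q1,q4} --2--> {q0,q1,q3,q4,q5,q6}  [seen]
{q0,q1,q2,q3,q4,q5,q6} --0--> {q0,q1,q2,q3,q4,q5,q6}  [seen]
{q0,q1,q2,q3,q4,q5,q6} --1--> {q0,q1,q2,q3,q4,q5,q6}  [seen]
{q0,q1,q2,q3,q4,q5,q6} --2--> {q0,q1,q2,q3,q4,q5,q6}  [seen]
{q0,q1,q3,q4,q5,q6} --0--> {q0,q1,q2,q3,q4,q5,q6}  [seen]
{q0,q1,q3,q4,q5,q6} --1--> {q0,q1,q2,q3,q4,q5,q6}  [seen]
{q0,q1,q3,q4,q5,q6} --2--> {q0,q1,q2,q3,q4,q5,q6}  [seen]
Reachable DFA states: {q0}, {q0,q3,q5,q6}, {q0,q1,q3,q4,q6}, {q0,q1,q4}, {q0,q1,q2,q3,q4,q5,q6}, {q0,q1,q3,q4,q5,q6}.
Accepting DFA states (contain an NFA accepting state): {q0}, {q0,q3,q5,q6}, {q0,q1,q3,q4,q6}, {q0,q1,q4}, {q0,q1,q2,q3,q4,q5,q6}, {q0,q1,q3,q4,q5,q6}.

6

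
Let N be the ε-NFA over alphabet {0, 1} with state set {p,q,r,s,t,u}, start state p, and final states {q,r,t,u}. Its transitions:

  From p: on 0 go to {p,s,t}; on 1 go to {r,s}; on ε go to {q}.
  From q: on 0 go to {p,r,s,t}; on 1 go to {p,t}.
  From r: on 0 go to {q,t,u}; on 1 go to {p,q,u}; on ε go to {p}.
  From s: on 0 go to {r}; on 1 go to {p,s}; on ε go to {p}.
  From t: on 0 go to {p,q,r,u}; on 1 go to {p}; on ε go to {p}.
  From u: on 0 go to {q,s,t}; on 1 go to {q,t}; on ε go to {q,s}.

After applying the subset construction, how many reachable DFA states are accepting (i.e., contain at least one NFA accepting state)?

3

Start state of the DFA: {p,q} (ε-closure of the NFA start).
{p,q} --0--> {p,q,r,s,t}  [new]
{p,q} --1--> {p,q,r,s,t}  [seen]
{p,q,r,s,t} --0--> {p,q,r,s,t,u}  [new]
{p,q,r,s,t} --1--> {p,q,r,s,t,u}  [seen]
{p,q,r,s,t,u} --0--> {p,q,r,s,t,u}  [seen]
{p,q,r,s,t,u} --1--> {p,q,r,s,t,u}  [seen]
Reachable DFA states: {p,q}, {p,q,r,s,t}, {p,q,r,s,t,u}.
Accepting DFA states (contain an NFA accepting state): {p,q}, {p,q,r,s,t}, {p,q,r,s,t,u}.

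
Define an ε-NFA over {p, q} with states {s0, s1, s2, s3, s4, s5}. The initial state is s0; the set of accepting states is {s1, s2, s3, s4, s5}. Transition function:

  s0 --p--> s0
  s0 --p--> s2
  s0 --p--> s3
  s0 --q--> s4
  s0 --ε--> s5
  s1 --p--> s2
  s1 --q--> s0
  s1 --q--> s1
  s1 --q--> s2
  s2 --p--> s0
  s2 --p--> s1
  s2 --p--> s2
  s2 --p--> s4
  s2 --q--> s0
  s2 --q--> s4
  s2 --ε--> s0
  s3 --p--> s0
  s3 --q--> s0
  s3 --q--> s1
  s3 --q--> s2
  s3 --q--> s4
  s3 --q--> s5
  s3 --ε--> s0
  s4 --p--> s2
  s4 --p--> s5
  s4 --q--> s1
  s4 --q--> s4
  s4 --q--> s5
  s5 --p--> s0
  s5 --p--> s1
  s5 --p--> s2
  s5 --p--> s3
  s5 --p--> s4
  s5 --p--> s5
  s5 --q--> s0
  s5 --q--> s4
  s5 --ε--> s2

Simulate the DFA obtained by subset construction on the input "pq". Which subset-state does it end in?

Start: {s0, s2, s5}.
δ(s0,p) = {s0, s2, s3}; δ(s2,p) = {s0, s1, s2, s4}; δ(s5,p) = {s0, s1, s2, s3, s4, s5}.
Union: {s0, s1, s2, s3, s4, s5}.
After p: {s0, s1, s2, s3, s4, s5}.
δ(s0,q) = {s4}; δ(s1,q) = {s0, s1, s2}; δ(s2,q) = {s0, s4}; δ(s3,q) = {s0, s1, s2, s4, s5}; δ(s4,q) = {s1, s4, s5}; δ(s5,q) = {s0, s4}.
Union: {s0, s1, s2, s4, s5}.
After q: {s0, s1, s2, s4, s5}.

{s0, s1, s2, s4, s5}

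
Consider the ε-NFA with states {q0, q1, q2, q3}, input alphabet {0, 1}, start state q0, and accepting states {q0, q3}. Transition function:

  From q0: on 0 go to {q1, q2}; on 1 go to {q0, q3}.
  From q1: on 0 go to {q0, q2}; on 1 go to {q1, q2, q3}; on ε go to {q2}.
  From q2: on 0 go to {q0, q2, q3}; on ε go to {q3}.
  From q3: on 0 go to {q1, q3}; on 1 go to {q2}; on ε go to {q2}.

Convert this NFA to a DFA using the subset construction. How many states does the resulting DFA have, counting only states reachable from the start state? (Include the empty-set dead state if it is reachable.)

Start state of the DFA: {q0} (ε-closure of the NFA start).
{q0} --0--> {q1, q2, q3}  [new]
{q0} --1--> {q0, q2, q3}  [new]
{q1, q2, q3} --0--> {q0, q1, q2, q3}  [new]
{q1, q2, q3} --1--> {q1, q2, q3}  [seen]
{q0, q2, q3} --0--> {q0, q1, q2, q3}  [seen]
{q0, q2, q3} --1--> {q0, q2, q3}  [seen]
{q0, q1, q2, q3} --0--> {q0, q1, q2, q3}  [seen]
{q0, q1, q2, q3} --1--> {q0, q1, q2, q3}  [seen]
Reachable DFA states: {q0}, {q1, q2, q3}, {q0, q2, q3}, {q0, q1, q2, q3}.

4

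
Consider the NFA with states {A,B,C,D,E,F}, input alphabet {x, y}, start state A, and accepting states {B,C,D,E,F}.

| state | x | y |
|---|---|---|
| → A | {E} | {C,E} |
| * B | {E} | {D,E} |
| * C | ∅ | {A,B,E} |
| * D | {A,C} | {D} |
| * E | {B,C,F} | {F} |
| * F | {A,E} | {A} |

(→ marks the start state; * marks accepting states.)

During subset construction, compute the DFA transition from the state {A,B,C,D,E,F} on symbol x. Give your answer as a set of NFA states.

{A,B,C,E,F}

δ(A,x) = {E}; δ(B,x) = {E}; δ(C,x) = ∅; δ(D,x) = {A,C}; δ(E,x) = {B,C,F}; δ(F,x) = {A,E}.
Union: {A,B,C,E,F}.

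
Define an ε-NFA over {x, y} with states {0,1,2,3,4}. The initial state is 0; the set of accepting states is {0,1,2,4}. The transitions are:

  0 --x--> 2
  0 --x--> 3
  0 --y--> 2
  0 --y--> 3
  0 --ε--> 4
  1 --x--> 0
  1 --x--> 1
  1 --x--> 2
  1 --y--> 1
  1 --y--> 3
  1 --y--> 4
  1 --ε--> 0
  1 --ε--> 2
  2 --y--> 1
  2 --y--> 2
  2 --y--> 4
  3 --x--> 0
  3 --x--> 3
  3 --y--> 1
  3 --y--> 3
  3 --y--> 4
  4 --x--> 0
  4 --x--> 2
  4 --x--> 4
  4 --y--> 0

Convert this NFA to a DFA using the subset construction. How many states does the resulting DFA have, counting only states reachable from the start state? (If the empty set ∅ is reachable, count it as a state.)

3

Start state of the DFA: {0,4} (ε-closure of the NFA start).
{0,4} --x--> {0,2,3,4}  [new]
{0,4} --y--> {0,2,3,4}  [seen]
{0,2,3,4} --x--> {0,2,3,4}  [seen]
{0,2,3,4} --y--> {0,1,2,3,4}  [new]
{0,1,2,3,4} --x--> {0,1,2,3,4}  [seen]
{0,1,2,3,4} --y--> {0,1,2,3,4}  [seen]
Reachable DFA states: {0,4}, {0,2,3,4}, {0,1,2,3,4}.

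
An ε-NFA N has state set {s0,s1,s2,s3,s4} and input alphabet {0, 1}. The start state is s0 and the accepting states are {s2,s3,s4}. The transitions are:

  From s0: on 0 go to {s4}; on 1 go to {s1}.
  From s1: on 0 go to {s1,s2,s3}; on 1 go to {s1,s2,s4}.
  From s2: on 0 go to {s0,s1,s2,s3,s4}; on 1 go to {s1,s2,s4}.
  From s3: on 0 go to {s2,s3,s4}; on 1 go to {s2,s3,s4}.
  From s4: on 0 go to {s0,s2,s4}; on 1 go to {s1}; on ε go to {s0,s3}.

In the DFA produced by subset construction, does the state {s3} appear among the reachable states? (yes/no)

no

Start state of the DFA: {s0} (ε-closure of the NFA start).
{s0} --0--> {s0,s3,s4}  [new]
{s0} --1--> {s1}  [new]
{s0,s3,s4} --0--> {s0,s2,s3,s4}  [new]
{s0,s3,s4} --1--> {s0,s1,s2,s3,s4}  [new]
{s1} --0--> {s1,s2,s3}  [new]
{s1} --1--> {s0,s1,s2,s3,s4}  [seen]
{s0,s2,s3,s4} --0--> {s0,s1,s2,s3,s4}  [seen]
{s0,s2,s3,s4} --1--> {s0,s1,s2,s3,s4}  [seen]
{s0,s1,s2,s3,s4} --0--> {s0,s1,s2,s3,s4}  [seen]
{s0,s1,s2,s3,s4} --1--> {s0,s1,s2,s3,s4}  [seen]
{s1,s2,s3} --0--> {s0,s1,s2,s3,s4}  [seen]
{s1,s2,s3} --1--> {s0,s1,s2,s3,s4}  [seen]
Reachable DFA states: {s0}, {s0,s3,s4}, {s1}, {s0,s2,s3,s4}, {s0,s1,s2,s3,s4}, {s1,s2,s3}.
{s3} is not among them.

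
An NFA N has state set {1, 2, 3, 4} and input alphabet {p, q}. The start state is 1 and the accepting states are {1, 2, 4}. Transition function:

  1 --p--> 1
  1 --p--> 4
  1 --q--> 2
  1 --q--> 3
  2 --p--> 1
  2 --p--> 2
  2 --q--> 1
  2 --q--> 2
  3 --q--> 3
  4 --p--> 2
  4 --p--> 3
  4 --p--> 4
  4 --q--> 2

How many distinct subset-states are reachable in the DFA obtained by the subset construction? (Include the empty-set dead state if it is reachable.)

7

Start state of the DFA: {1}.
{1} --p--> {1, 4}  [new]
{1} --q--> {2, 3}  [new]
{1, 4} --p--> {1, 2, 3, 4}  [new]
{1, 4} --q--> {2, 3}  [seen]
{2, 3} --p--> {1, 2}  [new]
{2, 3} --q--> {1, 2, 3}  [new]
{1, 2, 3, 4} --p--> {1, 2, 3, 4}  [seen]
{1, 2, 3, 4} --q--> {1, 2, 3}  [seen]
{1, 2} --p--> {1, 2, 4}  [new]
{1, 2} --q--> {1, 2, 3}  [seen]
{1, 2, 3} --p--> {1, 2, 4}  [seen]
{1, 2, 3} --q--> {1, 2, 3}  [seen]
{1, 2, 4} --p--> {1, 2, 3, 4}  [seen]
{1, 2, 4} --q--> {1, 2, 3}  [seen]
Reachable DFA states: {1}, {1, 4}, {2, 3}, {1, 2, 3, 4}, {1, 2}, {1, 2, 3}, {1, 2, 4}.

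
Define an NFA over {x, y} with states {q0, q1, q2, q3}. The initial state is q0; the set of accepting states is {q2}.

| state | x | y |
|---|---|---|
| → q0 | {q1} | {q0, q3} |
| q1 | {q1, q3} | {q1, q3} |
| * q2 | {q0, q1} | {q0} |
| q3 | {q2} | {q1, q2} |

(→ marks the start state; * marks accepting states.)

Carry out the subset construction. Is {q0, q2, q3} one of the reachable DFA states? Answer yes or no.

Start state of the DFA: {q0}.
{q0} --x--> {q1}  [new]
{q0} --y--> {q0, q3}  [new]
{q1} --x--> {q1, q3}  [new]
{q1} --y--> {q1, q3}  [seen]
{q0, q3} --x--> {q1, q2}  [new]
{q0, q3} --y--> {q0, q1, q2, q3}  [new]
{q1, q3} --x--> {q1, q2, q3}  [new]
{q1, q3} --y--> {q1, q2, q3}  [seen]
{q1, q2} --x--> {q0, q1, q3}  [new]
{q1, q2} --y--> {q0, q1, q3}  [seen]
{q0, q1, q2, q3} --x--> {q0, q1, q2, q3}  [seen]
{q0, q1, q2, q3} --y--> {q0, q1, q2, q3}  [seen]
{q1, q2, q3} --x--> {q0, q1, q2, q3}  [seen]
{q1, q2, q3} --y--> {q0, q1, q2, q3}  [seen]
{q0, q1, q3} --x--> {q1, q2, q3}  [seen]
{q0, q1, q3} --y--> {q0, q1, q2, q3}  [seen]
Reachable DFA states: {q0}, {q1}, {q0, q3}, {q1, q3}, {q1, q2}, {q0, q1, q2, q3}, {q1, q2, q3}, {q0, q1, q3}.
{q0, q2, q3} is not among them.

no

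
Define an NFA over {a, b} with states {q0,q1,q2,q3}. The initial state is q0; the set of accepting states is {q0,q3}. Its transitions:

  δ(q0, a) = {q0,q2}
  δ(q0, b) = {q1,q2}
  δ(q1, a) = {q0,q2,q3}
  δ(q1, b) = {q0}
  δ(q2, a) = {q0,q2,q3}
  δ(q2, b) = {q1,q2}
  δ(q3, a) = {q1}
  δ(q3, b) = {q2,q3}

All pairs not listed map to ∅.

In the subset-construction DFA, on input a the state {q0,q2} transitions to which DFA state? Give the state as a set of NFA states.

δ(q0,a) = {q0,q2}; δ(q2,a) = {q0,q2,q3}.
Union: {q0,q2,q3}.

{q0,q2,q3}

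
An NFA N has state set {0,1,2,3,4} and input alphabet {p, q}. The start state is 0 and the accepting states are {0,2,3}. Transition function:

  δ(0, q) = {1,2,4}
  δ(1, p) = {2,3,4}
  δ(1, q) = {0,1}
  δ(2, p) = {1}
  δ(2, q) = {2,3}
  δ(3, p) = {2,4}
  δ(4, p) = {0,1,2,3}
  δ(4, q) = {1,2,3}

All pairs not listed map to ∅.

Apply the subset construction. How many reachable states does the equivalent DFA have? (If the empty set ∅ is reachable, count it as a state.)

6

Start state of the DFA: {0}.
{0} --p--> ∅  [new]
{0} --q--> {1,2,4}  [new]
∅ --p--> ∅  [seen]
∅ --q--> ∅  [seen]
{1,2,4} --p--> {0,1,2,3,4}  [new]
{1,2,4} --q--> {0,1,2,3}  [new]
{0,1,2,3,4} --p--> {0,1,2,3,4}  [seen]
{0,1,2,3,4} --q--> {0,1,2,3,4}  [seen]
{0,1,2,3} --p--> {1,2,3,4}  [new]
{0,1,2,3} --q--> {0,1,2,3,4}  [seen]
{1,2,3,4} --p--> {0,1,2,3,4}  [seen]
{1,2,3,4} --q--> {0,1,2,3}  [seen]
Reachable DFA states: {0}, ∅, {1,2,4}, {0,1,2,3,4}, {0,1,2,3}, {1,2,3,4}.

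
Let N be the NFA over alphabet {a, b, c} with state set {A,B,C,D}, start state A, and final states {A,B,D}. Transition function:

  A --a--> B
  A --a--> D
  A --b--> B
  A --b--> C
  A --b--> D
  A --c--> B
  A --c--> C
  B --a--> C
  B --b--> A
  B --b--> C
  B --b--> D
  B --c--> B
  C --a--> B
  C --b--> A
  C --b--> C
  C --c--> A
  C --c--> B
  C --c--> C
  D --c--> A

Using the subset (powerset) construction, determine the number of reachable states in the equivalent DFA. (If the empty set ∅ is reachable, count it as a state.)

11

Start state of the DFA: {A}.
{A} --a--> {B,D}  [new]
{A} --b--> {B,C,D}  [new]
{A} --c--> {B,C}  [new]
{B,D} --a--> {C}  [new]
{B,D} --b--> {A,C,D}  [new]
{B,D} --c--> {A,B}  [new]
{B,C,D} --a--> {B,C}  [seen]
{B,C,D} --b--> {A,C,D}  [seen]
{B,C,D} --c--> {A,B,C}  [new]
{B,C} --a--> {B,C}  [seen]
{B,C} --b--> {A,C,D}  [seen]
{B,C} --c--> {A,B,C}  [seen]
{C} --a--> {B}  [new]
{C} --b--> {A,C}  [new]
{C} --c--> {A,B,C}  [seen]
{A,C,D} --a--> {B,D}  [seen]
{A,C,D} --b--> {A,B,C,D}  [new]
{A,C,D} --c--> {A,B,C}  [seen]
{A,B} --a--> {B,C,D}  [seen]
{A,B} --b--> {A,B,C,D}  [seen]
{A,B} --c--> {B,C}  [seen]
{A,B,C} --a--> {B,C,D}  [seen]
{A,B,C} --b--> {A,B,C,D}  [seen]
{A,B,C} --c--> {A,B,C}  [seen]
{B} --a--> {C}  [seen]
{B} --b--> {A,C,D}  [seen]
{B} --c--> {B}  [seen]
{A,C} --a--> {B,D}  [seen]
{A,C} --b--> {A,B,C,D}  [seen]
{A,C} --c--> {A,B,C}  [seen]
{A,B,C,D} --a--> {B,C,D}  [seen]
{A,B,C,D} --b--> {A,B,C,D}  [seen]
{A,B,C,D} --c--> {A,B,C}  [seen]
Reachable DFA states: {A}, {B,D}, {B,C,D}, {B,C}, {C}, {A,C,D}, {A,B}, {A,B,C}, {B}, {A,C}, {A,B,C,D}.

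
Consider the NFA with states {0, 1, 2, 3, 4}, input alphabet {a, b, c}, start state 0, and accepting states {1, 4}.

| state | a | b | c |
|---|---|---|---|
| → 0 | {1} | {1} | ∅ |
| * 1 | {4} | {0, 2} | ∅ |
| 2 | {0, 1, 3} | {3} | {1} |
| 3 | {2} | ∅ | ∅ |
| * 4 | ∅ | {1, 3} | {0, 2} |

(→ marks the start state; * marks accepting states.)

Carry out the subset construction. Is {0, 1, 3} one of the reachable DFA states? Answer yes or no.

yes

Start state of the DFA: {0}.
{0} --a--> {1}  [new]
{0} --b--> {1}  [seen]
{0} --c--> ∅  [new]
{1} --a--> {4}  [new]
{1} --b--> {0, 2}  [new]
{1} --c--> ∅  [seen]
∅ --a--> ∅  [seen]
∅ --b--> ∅  [seen]
∅ --c--> ∅  [seen]
{4} --a--> ∅  [seen]
{4} --b--> {1, 3}  [new]
{4} --c--> {0, 2}  [seen]
{0, 2} --a--> {0, 1, 3}  [new]
{0, 2} --b--> {1, 3}  [seen]
{0, 2} --c--> {1}  [seen]
{1, 3} --a--> {2, 4}  [new]
{1, 3} --b--> {0, 2}  [seen]
{1, 3} --c--> ∅  [seen]
{0, 1, 3} --a--> {1, 2, 4}  [new]
{0, 1, 3} --b--> {0, 1, 2}  [new]
{0, 1, 3} --c--> ∅  [seen]
{2, 4} --a--> {0, 1, 3}  [seen]
{2, 4} --b--> {1, 3}  [seen]
{2, 4} --c--> {0, 1, 2}  [seen]
{1, 2, 4} --a--> {0, 1, 3, 4}  [new]
{1, 2, 4} --b--> {0, 1, 2, 3}  [new]
{1, 2, 4} --c--> {0, 1, 2}  [seen]
{0, 1, 2} --a--> {0, 1, 3, 4}  [seen]
{0, 1, 2} --b--> {0, 1, 2, 3}  [seen]
{0, 1, 2} --c--> {1}  [seen]
{0, 1, 3, 4} --a--> {1, 2, 4}  [seen]
{0, 1, 3, 4} --b--> {0, 1, 2, 3}  [seen]
{0, 1, 3, 4} --c--> {0, 2}  [seen]
{0, 1, 2, 3} --a--> {0, 1, 2, 3, 4}  [new]
{0, 1, 2, 3} --b--> {0, 1, 2, 3}  [seen]
{0, 1, 2, 3} --c--> {1}  [seen]
{0, 1, 2, 3, 4} --a--> {0, 1, 2, 3, 4}  [seen]
{0, 1, 2, 3, 4} --b--> {0, 1, 2, 3}  [seen]
{0, 1, 2, 3, 4} --c--> {0, 1, 2}  [seen]
Reachable DFA states: {0}, {1}, ∅, {4}, {0, 2}, {1, 3}, {0, 1, 3}, {2, 4}, {1, 2, 4}, {0, 1, 2}, {0, 1, 3, 4}, {0, 1, 2, 3}, {0, 1, 2, 3, 4}.
{0, 1, 3} is among them.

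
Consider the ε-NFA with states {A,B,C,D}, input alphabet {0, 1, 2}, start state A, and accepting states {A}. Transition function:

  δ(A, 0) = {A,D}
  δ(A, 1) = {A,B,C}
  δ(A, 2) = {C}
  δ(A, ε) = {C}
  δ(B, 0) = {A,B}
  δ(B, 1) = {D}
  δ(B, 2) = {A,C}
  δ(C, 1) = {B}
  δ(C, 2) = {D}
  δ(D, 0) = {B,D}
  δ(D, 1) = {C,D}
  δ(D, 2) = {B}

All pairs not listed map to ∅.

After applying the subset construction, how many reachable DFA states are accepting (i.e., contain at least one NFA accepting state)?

Start state of the DFA: {A,C} (ε-closure of the NFA start).
{A,C} --0--> {A,C,D}  [new]
{A,C} --1--> {A,B,C}  [new]
{A,C} --2--> {C,D}  [new]
{A,C,D} --0--> {A,B,C,D}  [new]
{A,C,D} --1--> {A,B,C,D}  [seen]
{A,C,D} --2--> {B,C,D}  [new]
{A,B,C} --0--> {A,B,C,D}  [seen]
{A,B,C} --1--> {A,B,C,D}  [seen]
{A,B,C} --2--> {A,C,D}  [seen]
{C,D} --0--> {B,D}  [new]
{C,D} --1--> {B,C,D}  [seen]
{C,D} --2--> {B,D}  [seen]
{A,B,C,D} --0--> {A,B,C,D}  [seen]
{A,B,C,D} --1--> {A,B,C,D}  [seen]
{A,B,C,D} --2--> {A,B,C,D}  [seen]
{B,C,D} --0--> {A,B,C,D}  [seen]
{B,C,D} --1--> {B,C,D}  [seen]
{B,C,D} --2--> {A,B,C,D}  [seen]
{B,D} --0--> {A,B,C,D}  [seen]
{B,D} --1--> {C,D}  [seen]
{B,D} --2--> {A,B,C}  [seen]
Reachable DFA states: {A,C}, {A,C,D}, {A,B,C}, {C,D}, {A,B,C,D}, {B,C,D}, {B,D}.
Accepting DFA states (contain an NFA accepting state): {A,C}, {A,C,D}, {A,B,C}, {A,B,C,D}.

4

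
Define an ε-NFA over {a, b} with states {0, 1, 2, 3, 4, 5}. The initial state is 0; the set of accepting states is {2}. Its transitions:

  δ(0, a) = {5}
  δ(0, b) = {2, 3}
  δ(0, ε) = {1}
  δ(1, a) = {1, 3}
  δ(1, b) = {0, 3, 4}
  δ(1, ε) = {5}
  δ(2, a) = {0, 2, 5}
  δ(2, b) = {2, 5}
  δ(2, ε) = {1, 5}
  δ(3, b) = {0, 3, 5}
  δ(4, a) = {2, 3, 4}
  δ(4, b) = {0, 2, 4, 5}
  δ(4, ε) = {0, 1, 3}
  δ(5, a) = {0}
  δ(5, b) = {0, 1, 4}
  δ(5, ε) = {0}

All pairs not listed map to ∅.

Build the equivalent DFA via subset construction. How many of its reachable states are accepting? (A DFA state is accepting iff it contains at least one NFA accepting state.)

1

Start state of the DFA: {0, 1, 5} (ε-closure of the NFA start).
{0, 1, 5} --a--> {0, 1, 3, 5}  [new]
{0, 1, 5} --b--> {0, 1, 2, 3, 4, 5}  [new]
{0, 1, 3, 5} --a--> {0, 1, 3, 5}  [seen]
{0, 1, 3, 5} --b--> {0, 1, 2, 3, 4, 5}  [seen]
{0, 1, 2, 3, 4, 5} --a--> {0, 1, 2, 3, 4, 5}  [seen]
{0, 1, 2, 3, 4, 5} --b--> {0, 1, 2, 3, 4, 5}  [seen]
Reachable DFA states: {0, 1, 5}, {0, 1, 3, 5}, {0, 1, 2, 3, 4, 5}.
Accepting DFA states (contain an NFA accepting state): {0, 1, 2, 3, 4, 5}.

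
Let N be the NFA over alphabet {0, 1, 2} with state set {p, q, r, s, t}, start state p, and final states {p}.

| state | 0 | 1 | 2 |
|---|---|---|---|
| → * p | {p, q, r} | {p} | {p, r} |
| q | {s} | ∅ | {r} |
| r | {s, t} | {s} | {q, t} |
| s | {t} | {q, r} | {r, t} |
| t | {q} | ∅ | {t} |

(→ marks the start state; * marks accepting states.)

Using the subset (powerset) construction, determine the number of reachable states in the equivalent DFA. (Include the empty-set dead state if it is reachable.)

8

Start state of the DFA: {p}.
{p} --0--> {p, q, r}  [new]
{p} --1--> {p}  [seen]
{p} --2--> {p, r}  [new]
{p, q, r} --0--> {p, q, r, s, t}  [new]
{p, q, r} --1--> {p, s}  [new]
{p, q, r} --2--> {p, q, r, t}  [new]
{p, r} --0--> {p, q, r, s, t}  [seen]
{p, r} --1--> {p, s}  [seen]
{p, r} --2--> {p, q, r, t}  [seen]
{p, q, r, s, t} --0--> {p, q, r, s, t}  [seen]
{p, q, r, s, t} --1--> {p, q, r, s}  [new]
{p, q, r, s, t} --2--> {p, q, r, t}  [seen]
{p, s} --0--> {p, q, r, t}  [seen]
{p, s} --1--> {p, q, r}  [seen]
{p, s} --2--> {p, r, t}  [new]
{p, q, r, t} --0--> {p, q, r, s, t}  [seen]
{p, q, r, t} --1--> {p, s}  [seen]
{p, q, r, t} --2--> {p, q, r, t}  [seen]
{p, q, r, s} --0--> {p, q, r, s, t}  [seen]
{p, q, r, s} --1--> {p, q, r, s}  [seen]
{p, q, r, s} --2--> {p, q, r, t}  [seen]
{p, r, t} --0--> {p, q, r, s, t}  [seen]
{p, r, t} --1--> {p, s}  [seen]
{p, r, t} --2--> {p, q, r, t}  [seen]
Reachable DFA states: {p}, {p, q, r}, {p, r}, {p, q, r, s, t}, {p, s}, {p, q, r, t}, {p, q, r, s}, {p, r, t}.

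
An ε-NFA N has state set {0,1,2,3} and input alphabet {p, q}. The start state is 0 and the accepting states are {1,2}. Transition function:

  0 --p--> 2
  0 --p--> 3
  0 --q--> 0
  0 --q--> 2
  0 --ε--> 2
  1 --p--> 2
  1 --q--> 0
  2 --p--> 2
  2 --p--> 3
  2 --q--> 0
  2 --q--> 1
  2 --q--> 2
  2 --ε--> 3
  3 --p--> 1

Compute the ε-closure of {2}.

{2,3}

Begin with {2}.
2 →ε {3}; add 3.
ε-closure = {2,3}.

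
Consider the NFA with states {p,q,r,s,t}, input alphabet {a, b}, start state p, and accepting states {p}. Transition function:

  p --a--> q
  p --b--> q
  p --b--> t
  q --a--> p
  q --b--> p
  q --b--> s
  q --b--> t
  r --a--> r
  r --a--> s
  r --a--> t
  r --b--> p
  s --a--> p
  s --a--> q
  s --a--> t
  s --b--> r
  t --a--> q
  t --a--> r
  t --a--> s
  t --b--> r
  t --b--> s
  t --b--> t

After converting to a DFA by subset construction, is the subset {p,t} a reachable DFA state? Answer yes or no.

Start state of the DFA: {p}.
{p} --a--> {q}  [new]
{p} --b--> {q,t}  [new]
{q} --a--> {p}  [seen]
{q} --b--> {p,s,t}  [new]
{q,t} --a--> {p,q,r,s}  [new]
{q,t} --b--> {p,r,s,t}  [new]
{p,s,t} --a--> {p,q,r,s,t}  [new]
{p,s,t} --b--> {q,r,s,t}  [new]
{p,q,r,s} --a--> {p,q,r,s,t}  [seen]
{p,q,r,s} --b--> {p,q,r,s,t}  [seen]
{p,r,s,t} --a--> {p,q,r,s,t}  [seen]
{p,r,s,t} --b--> {p,q,r,s,t}  [seen]
{p,q,r,s,t} --a--> {p,q,r,s,t}  [seen]
{p,q,r,s,t} --b--> {p,q,r,s,t}  [seen]
{q,r,s,t} --a--> {p,q,r,s,t}  [seen]
{q,r,s,t} --b--> {p,r,s,t}  [seen]
Reachable DFA states: {p}, {q}, {q,t}, {p,s,t}, {p,q,r,s}, {p,r,s,t}, {p,q,r,s,t}, {q,r,s,t}.
{p,t} is not among them.

no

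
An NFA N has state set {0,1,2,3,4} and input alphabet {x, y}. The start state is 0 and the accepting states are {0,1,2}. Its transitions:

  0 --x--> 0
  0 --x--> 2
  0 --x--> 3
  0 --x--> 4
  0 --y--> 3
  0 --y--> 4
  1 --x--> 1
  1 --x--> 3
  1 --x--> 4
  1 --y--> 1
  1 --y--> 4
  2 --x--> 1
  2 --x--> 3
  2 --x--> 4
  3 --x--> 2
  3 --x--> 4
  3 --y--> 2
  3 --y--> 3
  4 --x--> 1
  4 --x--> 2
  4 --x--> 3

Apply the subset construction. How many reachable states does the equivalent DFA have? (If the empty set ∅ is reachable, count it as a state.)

Start state of the DFA: {0}.
{0} --x--> {0,2,3,4}  [new]
{0} --y--> {3,4}  [new]
{0,2,3,4} --x--> {0,1,2,3,4}  [new]
{0,2,3,4} --y--> {2,3,4}  [new]
{3,4} --x--> {1,2,3,4}  [new]
{3,4} --y--> {2,3}  [new]
{0,1,2,3,4} --x--> {0,1,2,3,4}  [seen]
{0,1,2,3,4} --y--> {1,2,3,4}  [seen]
{2,3,4} --x--> {1,2,3,4}  [seen]
{2,3,4} --y--> {2,3}  [seen]
{1,2,3,4} --x--> {1,2,3,4}  [seen]
{1,2,3,4} --y--> {1,2,3,4}  [seen]
{2,3} --x--> {1,2,3,4}  [seen]
{2,3} --y--> {2,3}  [seen]
Reachable DFA states: {0}, {0,2,3,4}, {3,4}, {0,1,2,3,4}, {2,3,4}, {1,2,3,4}, {2,3}.

7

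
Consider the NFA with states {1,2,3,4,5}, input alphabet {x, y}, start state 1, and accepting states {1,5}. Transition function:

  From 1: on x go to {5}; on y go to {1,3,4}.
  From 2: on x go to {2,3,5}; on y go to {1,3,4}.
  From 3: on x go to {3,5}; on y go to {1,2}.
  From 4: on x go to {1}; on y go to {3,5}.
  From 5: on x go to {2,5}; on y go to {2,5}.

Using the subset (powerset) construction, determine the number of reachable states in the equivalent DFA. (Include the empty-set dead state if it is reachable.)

8

Start state of the DFA: {1}.
{1} --x--> {5}  [new]
{1} --y--> {1,3,4}  [new]
{5} --x--> {2,5}  [new]
{5} --y--> {2,5}  [seen]
{1,3,4} --x--> {1,3,5}  [new]
{1,3,4} --y--> {1,2,3,4,5}  [new]
{2,5} --x--> {2,3,5}  [new]
{2,5} --y--> {1,2,3,4,5}  [seen]
{1,3,5} --x--> {2,3,5}  [seen]
{1,3,5} --y--> {1,2,3,4,5}  [seen]
{1,2,3,4,5} --x--> {1,2,3,5}  [new]
{1,2,3,4,5} --y--> {1,2,3,4,5}  [seen]
{2,3,5} --x--> {2,3,5}  [seen]
{2,3,5} --y--> {1,2,3,4,5}  [seen]
{1,2,3,5} --x--> {2,3,5}  [seen]
{1,2,3,5} --y--> {1,2,3,4,5}  [seen]
Reachable DFA states: {1}, {5}, {1,3,4}, {2,5}, {1,3,5}, {1,2,3,4,5}, {2,3,5}, {1,2,3,5}.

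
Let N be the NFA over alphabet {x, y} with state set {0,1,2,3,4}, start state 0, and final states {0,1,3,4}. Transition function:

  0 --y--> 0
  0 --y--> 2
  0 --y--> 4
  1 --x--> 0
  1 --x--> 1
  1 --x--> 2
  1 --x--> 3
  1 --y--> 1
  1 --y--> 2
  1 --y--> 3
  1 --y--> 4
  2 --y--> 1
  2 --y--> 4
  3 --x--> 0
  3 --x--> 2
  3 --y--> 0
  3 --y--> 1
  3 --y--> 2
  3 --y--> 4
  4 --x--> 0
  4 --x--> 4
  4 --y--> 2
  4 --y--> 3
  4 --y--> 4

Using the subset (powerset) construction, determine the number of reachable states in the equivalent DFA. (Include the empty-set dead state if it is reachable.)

6

Start state of the DFA: {0}.
{0} --x--> ∅  [new]
{0} --y--> {0,2,4}  [new]
∅ --x--> ∅  [seen]
∅ --y--> ∅  [seen]
{0,2,4} --x--> {0,4}  [new]
{0,2,4} --y--> {0,1,2,3,4}  [new]
{0,4} --x--> {0,4}  [seen]
{0,4} --y--> {0,2,3,4}  [new]
{0,1,2,3,4} --x--> {0,1,2,3,4}  [seen]
{0,1,2,3,4} --y--> {0,1,2,3,4}  [seen]
{0,2,3,4} --x--> {0,2,4}  [seen]
{0,2,3,4} --y--> {0,1,2,3,4}  [seen]
Reachable DFA states: {0}, ∅, {0,2,4}, {0,4}, {0,1,2,3,4}, {0,2,3,4}.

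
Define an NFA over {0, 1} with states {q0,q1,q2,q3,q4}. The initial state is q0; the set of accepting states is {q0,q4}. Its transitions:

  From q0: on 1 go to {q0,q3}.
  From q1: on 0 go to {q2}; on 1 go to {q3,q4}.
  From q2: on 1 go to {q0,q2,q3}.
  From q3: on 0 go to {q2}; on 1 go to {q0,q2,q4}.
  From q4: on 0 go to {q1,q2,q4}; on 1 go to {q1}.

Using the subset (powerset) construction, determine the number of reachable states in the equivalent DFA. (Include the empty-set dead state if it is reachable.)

Start state of the DFA: {q0}.
{q0} --0--> ∅  [new]
{q0} --1--> {q0,q3}  [new]
∅ --0--> ∅  [seen]
∅ --1--> ∅  [seen]
{q0,q3} --0--> {q2}  [new]
{q0,q3} --1--> {q0,q2,q3,q4}  [new]
{q2} --0--> ∅  [seen]
{q2} --1--> {q0,q2,q3}  [new]
{q0,q2,q3,q4} --0--> {q1,q2,q4}  [new]
{q0,q2,q3,q4} --1--> {q0,q1,q2,q3,q4}  [new]
{q0,q2,q3} --0--> {q2}  [seen]
{q0,q2,q3} --1--> {q0,q2,q3,q4}  [seen]
{q1,q2,q4} --0--> {q1,q2,q4}  [seen]
{q1,q2,q4} --1--> {q0,q1,q2,q3,q4}  [seen]
{q0,q1,q2,q3,q4} --0--> {q1,q2,q4}  [seen]
{q0,q1,q2,q3,q4} --1--> {q0,q1,q2,q3,q4}  [seen]
Reachable DFA states: {q0}, ∅, {q0,q3}, {q2}, {q0,q2,q3,q4}, {q0,q2,q3}, {q1,q2,q4}, {q0,q1,q2,q3,q4}.

8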